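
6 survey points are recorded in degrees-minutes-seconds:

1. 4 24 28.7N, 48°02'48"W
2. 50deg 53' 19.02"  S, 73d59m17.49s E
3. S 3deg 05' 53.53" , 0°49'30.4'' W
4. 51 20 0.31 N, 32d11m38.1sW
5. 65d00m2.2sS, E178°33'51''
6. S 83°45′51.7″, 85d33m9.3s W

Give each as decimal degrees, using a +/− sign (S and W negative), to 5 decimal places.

Point 1:
  Latitude: 4° + 24/60 + 28.7/3600 = 4 + 0.400000 + 0.007972 = 4.407972
  N → positive
  λ: 48 + 2/60 + 48/3600 = 48.046667
  hemisphere W, so the sign is −
Point 2:
  φ: 50° + 53/60 + 19.02/3600 = 50 + 0.883333 + 0.005283 = 50.888617
  S ⇒ negate
  Lon: 59′ + 17.49″ = 59.29150′; 73 + 59.29150/60 = 73.988192
  E → positive
Point 3:
  Latitude: 3° + 5/60 + 53.53/3600 = 3 + 0.083333 + 0.014869 = 3.098203
  S → negative
  Longitude: 0 + 49/60 + 30.4/3600 = 0.825111
  hemisphere W, so the sign is −
Point 4:
  φ: 51° + 20/60 + 0.31/3600 = 51 + 0.333333 + 0.000086 = 51.333419
  N ⇒ keep positive
  λ: 32° + 11/60 + 38.1/3600 = 32 + 0.183333 + 0.010583 = 32.193917
  W ⇒ negate
Point 5:
  Lat: 0′ + 2.2″ = 0.03667′; 65 + 0.03667/60 = 65.000611
  hemisphere S, so the sign is −
  Lon: 33′ + 51″ = 33.85000′; 178 + 33.85000/60 = 178.564167
  E → positive
Point 6:
  Lat: 83° + 45/60 + 51.7/3600 = 83 + 0.750000 + 0.014361 = 83.764361
  hemisphere S, so the sign is −
  λ: 33′ + 9.3″ = 33.15500′; 85 + 33.15500/60 = 85.552583
  W ⇒ negate

1. 4.40797, -48.04667
2. -50.88862, 73.98819
3. -3.09820, -0.82511
4. 51.33342, -32.19392
5. -65.00061, 178.56417
6. -83.76436, -85.55258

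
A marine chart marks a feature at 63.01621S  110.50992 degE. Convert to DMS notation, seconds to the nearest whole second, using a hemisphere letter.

φ: whole degrees 63; 0.97260′ → 0′ and 58.36″
Lon: 0.509920 × 60 = 30.59520′ → 30′, remainder × 60 = 35.71″

63°00′58″ S, 110°30′36″ E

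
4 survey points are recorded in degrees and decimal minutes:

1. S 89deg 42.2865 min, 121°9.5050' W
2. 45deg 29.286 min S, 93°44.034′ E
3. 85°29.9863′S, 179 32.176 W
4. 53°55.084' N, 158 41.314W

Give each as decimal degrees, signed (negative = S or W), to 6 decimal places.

Point 1:
  Lat: 42.2865′ = 0.704775°; total 89.7047750
  hemisphere S, so the sign is −
  Longitude: 9.505′ = 0.158417°; total 121.1584167
  W → negative
Point 2:
  φ: 29.286′ = 0.488100°; total 45.4881000
  S ⇒ negate
  Longitude: 93 + 44.034/60 = 93.7339000
  E → positive
Point 3:
  φ: 29.9863′ = 0.499772°; total 85.4997717
  S → negative
  Longitude: 179 + 32.176/60 = 179.5362667
  hemisphere W, so the sign is −
Point 4:
  Latitude: 55.084′ = 0.918067°; total 53.9180667
  N → positive
  λ: 41.314′ = 0.688567°; total 158.6885667
  W ⇒ negate

1. -89.704775, -121.158417
2. -45.488100, 93.733900
3. -85.499772, -179.536267
4. 53.918067, -158.688567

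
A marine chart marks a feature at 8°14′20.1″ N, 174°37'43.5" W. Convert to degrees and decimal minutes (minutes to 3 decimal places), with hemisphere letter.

8° 14.335′ N, 174° 37.725′ W

φ: seconds/60 = 0.33500; minutes = 14 + 0.33500 = 14.33500
λ: seconds/60 = 0.72500; minutes = 37 + 0.72500 = 37.72500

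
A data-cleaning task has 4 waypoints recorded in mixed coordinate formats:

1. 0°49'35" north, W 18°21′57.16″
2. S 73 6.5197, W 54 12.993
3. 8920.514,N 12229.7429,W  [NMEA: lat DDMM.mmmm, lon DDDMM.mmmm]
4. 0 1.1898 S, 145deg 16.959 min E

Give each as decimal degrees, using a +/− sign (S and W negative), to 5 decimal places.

1. 0.82639, -18.36588
2. -73.10866, -54.21655
3. 89.34190, -122.49572
4. -0.01983, 145.28265

Point 1:
  φ: 49′ + 35″ = 49.58333′; 0 + 49.58333/60 = 0.826389
  N → positive
  Longitude: 21′ + 57.16″ = 21.95267′; 18 + 21.95267/60 = 18.365878
  W → negative
Point 2:
  Latitude: 6.5197′ = 0.108662°; total 73.108662
  hemisphere S, so the sign is −
  Lon: 12.993′ = 0.216550°; total 54.216550
  W → negative
Point 3:
  Latitude: degrees = first 2 digits = 89, minutes = 20.514; 89 + 20.514/60 = 89.341900
  N → positive
  Longitude: split at 3 digits → 122° and 29.7429′; 122 + 29.7429/60 = 122.495715
  hemisphere W, so the sign is −
Point 4:
  Latitude: 1.1898′ = 0.019830°; total 0.019830
  S ⇒ negate
  Lon: 145 + 16.959/60 = 145.282650
  E → positive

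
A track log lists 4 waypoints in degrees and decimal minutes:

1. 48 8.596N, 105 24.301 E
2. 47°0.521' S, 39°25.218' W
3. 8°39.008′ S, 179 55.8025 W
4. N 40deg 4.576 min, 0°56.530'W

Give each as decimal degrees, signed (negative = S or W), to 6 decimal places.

Point 1:
  φ: 8.596′ = 0.143267°; total 48.1432667
  N ⇒ keep positive
  Lon: 105 + 24.301/60 = 105.4050167
  E ⇒ keep positive
Point 2:
  Lat: 47 + 0.521/60 = 47.0086833
  S ⇒ negate
  Lon: 39 + 25.218/60 = 39.4203000
  hemisphere W, so the sign is −
Point 3:
  Lat: 39.008′ = 0.650133°; total 8.6501333
  S ⇒ negate
  Lon: 179 + 55.8025/60 = 179.9300417
  hemisphere W, so the sign is −
Point 4:
  Lat: 40 + 4.576/60 = 40.0762667
  N ⇒ keep positive
  λ: 0 + 56.53/60 = 0.9421667
  W ⇒ negate

1. 48.143267, 105.405017
2. -47.008683, -39.420300
3. -8.650133, -179.930042
4. 40.076267, -0.942167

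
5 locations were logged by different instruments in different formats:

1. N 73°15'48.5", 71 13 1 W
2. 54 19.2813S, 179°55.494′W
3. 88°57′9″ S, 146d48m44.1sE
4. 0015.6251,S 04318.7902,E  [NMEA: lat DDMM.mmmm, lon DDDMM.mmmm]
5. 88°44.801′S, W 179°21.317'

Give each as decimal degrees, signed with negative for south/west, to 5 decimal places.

Point 1:
  Latitude: 73 + 15/60 + 48.5/3600 = 73.263472
  N → positive
  λ: 71 + 13/60 + 1/3600 = 71.216944
  W ⇒ negate
Point 2:
  Lat: 19.2813′ = 0.321355°; total 54.321355
  S → negative
  Longitude: 55.494′ = 0.924900°; total 179.924900
  hemisphere W, so the sign is −
Point 3:
  Latitude: 88° + 57/60 + 9/3600 = 88 + 0.950000 + 0.002500 = 88.952500
  hemisphere S, so the sign is −
  Lon: 146° + 48/60 + 44.1/3600 = 146 + 0.800000 + 0.012250 = 146.812250
  E → positive
Point 4:
  Lat: degrees = first 2 digits = 0, minutes = 15.6251; 0 + 15.6251/60 = 0.260418
  S ⇒ negate
  Lon: degrees = first 3 digits = 43, minutes = 18.7902; 43 + 18.7902/60 = 43.313170
  E ⇒ keep positive
Point 5:
  Latitude: 88 + 44.801/60 = 88.746683
  hemisphere S, so the sign is −
  Lon: 21.317′ = 0.355283°; total 179.355283
  W ⇒ negate

1. 73.26347, -71.21694
2. -54.32136, -179.92490
3. -88.95250, 146.81225
4. -0.26042, 43.31317
5. -88.74668, -179.35528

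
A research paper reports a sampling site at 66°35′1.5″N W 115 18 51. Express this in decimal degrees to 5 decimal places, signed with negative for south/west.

Lat: 66 + 35/60 + 1.5/3600 = 66.583750
N → positive
Lon: 18′ + 51″ = 18.85000′; 115 + 18.85000/60 = 115.314167
W ⇒ negate

66.58375, -115.31417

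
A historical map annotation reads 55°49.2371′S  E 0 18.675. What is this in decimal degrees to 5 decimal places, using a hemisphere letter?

Lat: 49.2371′ = 0.820618°; total 55.820618
Longitude: 18.675′ = 0.311250°; total 0.311250

55.82062° S, 0.31125° E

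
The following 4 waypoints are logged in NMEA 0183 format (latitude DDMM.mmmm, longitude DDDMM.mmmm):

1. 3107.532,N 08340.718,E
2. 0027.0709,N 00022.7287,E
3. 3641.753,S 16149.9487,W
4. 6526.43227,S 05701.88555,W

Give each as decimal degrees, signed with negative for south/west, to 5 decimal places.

Point 1:
  Lat: degrees = first 2 digits = 31, minutes = 7.532; 31 + 7.532/60 = 31.125533
  N → positive
  Longitude: split at 3 digits → 083° and 40.718′; 83 + 40.718/60 = 83.678633
  E ⇒ keep positive
Point 2:
  φ: degrees = first 2 digits = 0, minutes = 27.0709; 0 + 27.0709/60 = 0.451182
  N → positive
  Longitude: degrees = first 3 digits = 0, minutes = 22.7287; 0 + 22.7287/60 = 0.378812
  E ⇒ keep positive
Point 3:
  φ: split at 2 digits → 36° and 41.753′; 36 + 41.753/60 = 36.695883
  S ⇒ negate
  λ: split at 3 digits → 161° and 49.9487′; 161 + 49.9487/60 = 161.832478
  W ⇒ negate
Point 4:
  Latitude: split at 2 digits → 65° and 26.43227′; 65 + 26.43227/60 = 65.440538
  S ⇒ negate
  Lon: degrees = first 3 digits = 57, minutes = 1.88555; 57 + 1.88555/60 = 57.031426
  hemisphere W, so the sign is −

1. 31.12553, 83.67863
2. 0.45118, 0.37881
3. -36.69588, -161.83248
4. -65.44054, -57.03143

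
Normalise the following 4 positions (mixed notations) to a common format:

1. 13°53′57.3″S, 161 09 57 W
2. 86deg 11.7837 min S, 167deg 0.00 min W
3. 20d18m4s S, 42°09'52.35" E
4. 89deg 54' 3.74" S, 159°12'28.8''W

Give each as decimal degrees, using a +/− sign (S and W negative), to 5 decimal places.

Point 1:
  φ: 13 + 53/60 + 57.3/3600 = 13.899250
  S → negative
  Longitude: 161 + 9/60 + 57/3600 = 161.165833
  hemisphere W, so the sign is −
Point 2:
  Lat: 11.7837′ = 0.196395°; total 86.196395
  S ⇒ negate
  Lon: 0′ = 0.000000°; total 167.000000
  W → negative
Point 3:
  Lat: 20 + 18/60 + 4/3600 = 20.301111
  S → negative
  λ: 42 + 9/60 + 52.35/3600 = 42.164542
  E ⇒ keep positive
Point 4:
  φ: 89 + 54/60 + 3.74/3600 = 89.901039
  S → negative
  Longitude: 159° + 12/60 + 28.8/3600 = 159 + 0.200000 + 0.008000 = 159.208000
  W ⇒ negate

1. -13.89925, -161.16583
2. -86.19640, -167.00000
3. -20.30111, 42.16454
4. -89.90104, -159.20800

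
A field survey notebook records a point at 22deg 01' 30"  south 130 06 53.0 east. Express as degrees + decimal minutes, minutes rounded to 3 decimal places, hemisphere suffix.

φ: seconds/60 = 0.50000; minutes = 1 + 0.50000 = 1.50000
Lon: seconds/60 = 0.88333; minutes = 6 + 0.88333 = 6.88333

22° 1.500′ S, 130° 6.883′ E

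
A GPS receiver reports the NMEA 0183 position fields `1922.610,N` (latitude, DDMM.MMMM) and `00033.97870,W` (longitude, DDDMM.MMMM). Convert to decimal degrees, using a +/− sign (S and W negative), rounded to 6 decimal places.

19.376833, -0.566312

φ: degrees = first 2 digits = 19, minutes = 22.61; 19 + 22.61/60 = 19.3768333
N ⇒ keep positive
Lon: split at 3 digits → 000° and 33.9787′; 0 + 33.9787/60 = 0.5663117
hemisphere W, so the sign is −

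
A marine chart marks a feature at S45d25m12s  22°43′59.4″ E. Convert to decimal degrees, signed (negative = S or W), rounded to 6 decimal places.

Latitude: 45° + 25/60 + 12/3600 = 45 + 0.416667 + 0.003333 = 45.4200000
S ⇒ negate
Longitude: 22 + 43/60 + 59.4/3600 = 22.7331667
E → positive

-45.420000, 22.733167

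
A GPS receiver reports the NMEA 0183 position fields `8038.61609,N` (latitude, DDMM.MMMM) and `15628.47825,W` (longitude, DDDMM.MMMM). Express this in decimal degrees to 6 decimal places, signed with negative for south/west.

80.643602, -156.474638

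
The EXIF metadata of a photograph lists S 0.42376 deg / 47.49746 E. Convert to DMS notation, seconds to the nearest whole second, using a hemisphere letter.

0°25′26″ S, 47°29′51″ E

Lat: 0.423760° → 25.42560′; 0.42560 × 60 = 25.54″
Lon: 0.497460° → 29.84760′; 0.84760 × 60 = 50.86″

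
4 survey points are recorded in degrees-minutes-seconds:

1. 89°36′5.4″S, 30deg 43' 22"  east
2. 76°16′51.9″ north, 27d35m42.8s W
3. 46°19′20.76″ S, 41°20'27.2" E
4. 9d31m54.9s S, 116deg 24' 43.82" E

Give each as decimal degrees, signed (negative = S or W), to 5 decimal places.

Point 1:
  φ: 89 + 36/60 + 5.4/3600 = 89.601500
  hemisphere S, so the sign is −
  Longitude: 30 + 43/60 + 22/3600 = 30.722778
  E → positive
Point 2:
  φ: 76 + 16/60 + 51.9/3600 = 76.281083
  N ⇒ keep positive
  Lon: 27 + 35/60 + 42.8/3600 = 27.595222
  W → negative
Point 3:
  φ: 46 + 19/60 + 20.76/3600 = 46.322433
  hemisphere S, so the sign is −
  λ: 20′ + 27.2″ = 20.45333′; 41 + 20.45333/60 = 41.340889
  E → positive
Point 4:
  Latitude: 31′ + 54.9″ = 31.91500′; 9 + 31.91500/60 = 9.531917
  S ⇒ negate
  Longitude: 116 + 24/60 + 43.82/3600 = 116.412172
  E → positive

1. -89.60150, 30.72278
2. 76.28108, -27.59522
3. -46.32243, 41.34089
4. -9.53192, 116.41217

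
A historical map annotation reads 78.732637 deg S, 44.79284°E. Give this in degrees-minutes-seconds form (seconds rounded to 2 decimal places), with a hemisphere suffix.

78°43′57.49″ S, 44°47′34.22″ E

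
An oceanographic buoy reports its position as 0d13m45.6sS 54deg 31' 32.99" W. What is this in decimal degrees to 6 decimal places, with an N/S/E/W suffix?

0.229333° S, 54.525831° W

Lat: 13′ + 45.6″ = 13.76000′; 0 + 13.76000/60 = 0.2293333
λ: 54° + 31/60 + 32.99/3600 = 54 + 0.516667 + 0.009164 = 54.5258306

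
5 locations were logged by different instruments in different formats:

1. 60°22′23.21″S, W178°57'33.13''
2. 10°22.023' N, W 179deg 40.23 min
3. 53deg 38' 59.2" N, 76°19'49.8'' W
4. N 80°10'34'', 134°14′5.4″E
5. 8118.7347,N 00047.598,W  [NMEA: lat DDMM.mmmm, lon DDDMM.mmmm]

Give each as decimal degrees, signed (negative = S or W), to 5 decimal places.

1. -60.37311, -178.95920
2. 10.36705, -179.67050
3. 53.64978, -76.33050
4. 80.17611, 134.23483
5. 81.31225, -0.79330

Point 1:
  Lat: 60° + 22/60 + 23.21/3600 = 60 + 0.366667 + 0.006447 = 60.373114
  hemisphere S, so the sign is −
  λ: 178° + 57/60 + 33.13/3600 = 178 + 0.950000 + 0.009203 = 178.959203
  hemisphere W, so the sign is −
Point 2:
  φ: 10 + 22.023/60 = 10.367050
  N → positive
  Longitude: 40.23′ = 0.670500°; total 179.670500
  W ⇒ negate
Point 3:
  φ: 38′ + 59.2″ = 38.98667′; 53 + 38.98667/60 = 53.649778
  N → positive
  Longitude: 76° + 19/60 + 49.8/3600 = 76 + 0.316667 + 0.013833 = 76.330500
  W ⇒ negate
Point 4:
  Latitude: 80 + 10/60 + 34/3600 = 80.176111
  N → positive
  λ: 14′ + 5.4″ = 14.09000′; 134 + 14.09000/60 = 134.234833
  E ⇒ keep positive
Point 5:
  Latitude: split at 2 digits → 81° and 18.7347′; 81 + 18.7347/60 = 81.312245
  N → positive
  Longitude: split at 3 digits → 000° and 47.598′; 0 + 47.598/60 = 0.793300
  W → negative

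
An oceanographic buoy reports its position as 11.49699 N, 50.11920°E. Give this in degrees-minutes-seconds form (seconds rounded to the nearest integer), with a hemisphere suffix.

Latitude: 0.496990° → 29.81940′; 0.81940 × 60 = 49.16″
Longitude: whole degrees 50; 7.15200′ → 7′ and 9.12″

11°29′49″ N, 50°07′9″ E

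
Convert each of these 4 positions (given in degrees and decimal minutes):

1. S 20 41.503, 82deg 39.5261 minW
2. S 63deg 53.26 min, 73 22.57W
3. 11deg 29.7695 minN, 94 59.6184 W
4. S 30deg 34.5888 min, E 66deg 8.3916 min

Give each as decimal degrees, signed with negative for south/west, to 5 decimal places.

1. -20.69172, -82.65877
2. -63.88767, -73.37617
3. 11.49616, -94.99364
4. -30.57648, 66.13986

Point 1:
  Latitude: 20 + 41.503/60 = 20.691717
  hemisphere S, so the sign is −
  λ: 39.5261′ = 0.658768°; total 82.658768
  W ⇒ negate
Point 2:
  Latitude: 63 + 53.26/60 = 63.887667
  S → negative
  Longitude: 73 + 22.57/60 = 73.376167
  hemisphere W, so the sign is −
Point 3:
  Lat: 11 + 29.7695/60 = 11.496158
  N → positive
  Longitude: 94 + 59.6184/60 = 94.993640
  hemisphere W, so the sign is −
Point 4:
  Lat: 34.5888′ = 0.576480°; total 30.576480
  hemisphere S, so the sign is −
  λ: 66 + 8.3916/60 = 66.139860
  E ⇒ keep positive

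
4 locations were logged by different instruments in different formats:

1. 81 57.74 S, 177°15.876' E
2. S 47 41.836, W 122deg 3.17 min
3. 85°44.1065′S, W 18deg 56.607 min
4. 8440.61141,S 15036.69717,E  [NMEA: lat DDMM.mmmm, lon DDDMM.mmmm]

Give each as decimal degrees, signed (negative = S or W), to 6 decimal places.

1. -81.962333, 177.264600
2. -47.697267, -122.052833
3. -85.735108, -18.943450
4. -84.676857, 150.611620

Point 1:
  φ: 81 + 57.74/60 = 81.9623333
  hemisphere S, so the sign is −
  Lon: 15.876′ = 0.264600°; total 177.2646000
  E → positive
Point 2:
  φ: 47 + 41.836/60 = 47.6972667
  hemisphere S, so the sign is −
  Longitude: 122 + 3.17/60 = 122.0528333
  hemisphere W, so the sign is −
Point 3:
  Lat: 85 + 44.1065/60 = 85.7351083
  S ⇒ negate
  Longitude: 18 + 56.607/60 = 18.9434500
  W ⇒ negate
Point 4:
  Lat: degrees = first 2 digits = 84, minutes = 40.61141; 84 + 40.61141/60 = 84.6768568
  S → negative
  λ: split at 3 digits → 150° and 36.69717′; 150 + 36.69717/60 = 150.6116195
  E → positive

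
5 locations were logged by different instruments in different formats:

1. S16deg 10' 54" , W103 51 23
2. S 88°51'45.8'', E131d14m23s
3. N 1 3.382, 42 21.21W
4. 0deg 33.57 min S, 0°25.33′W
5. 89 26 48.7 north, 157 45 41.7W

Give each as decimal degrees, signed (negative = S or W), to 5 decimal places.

Point 1:
  Latitude: 16° + 10/60 + 54/3600 = 16 + 0.166667 + 0.015000 = 16.181667
  S → negative
  λ: 103 + 51/60 + 23/3600 = 103.856389
  W → negative
Point 2:
  Lat: 51′ + 45.8″ = 51.76333′; 88 + 51.76333/60 = 88.862722
  hemisphere S, so the sign is −
  λ: 131 + 14/60 + 23/3600 = 131.239722
  E ⇒ keep positive
Point 3:
  φ: 3.382′ = 0.056367°; total 1.056367
  N → positive
  λ: 42 + 21.21/60 = 42.353500
  W ⇒ negate
Point 4:
  Lat: 33.57′ = 0.559500°; total 0.559500
  hemisphere S, so the sign is −
  Lon: 25.33′ = 0.422167°; total 0.422167
  W ⇒ negate
Point 5:
  φ: 89° + 26/60 + 48.7/3600 = 89 + 0.433333 + 0.013528 = 89.446861
  N → positive
  Longitude: 45′ + 41.7″ = 45.69500′; 157 + 45.69500/60 = 157.761583
  W ⇒ negate

1. -16.18167, -103.85639
2. -88.86272, 131.23972
3. 1.05637, -42.35350
4. -0.55950, -0.42217
5. 89.44686, -157.76158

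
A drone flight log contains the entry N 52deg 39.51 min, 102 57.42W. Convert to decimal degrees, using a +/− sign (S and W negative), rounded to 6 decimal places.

Latitude: 52 + 39.51/60 = 52.6585000
N ⇒ keep positive
Lon: 57.42′ = 0.957000°; total 102.9570000
W ⇒ negate

52.658500, -102.957000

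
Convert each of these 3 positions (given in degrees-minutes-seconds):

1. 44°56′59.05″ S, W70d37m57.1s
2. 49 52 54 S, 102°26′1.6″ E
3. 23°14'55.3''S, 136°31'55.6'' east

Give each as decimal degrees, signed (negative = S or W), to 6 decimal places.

Point 1:
  Latitude: 44 + 56/60 + 59.05/3600 = 44.9497361
  hemisphere S, so the sign is −
  Lon: 37′ + 57.1″ = 37.95167′; 70 + 37.95167/60 = 70.6325278
  hemisphere W, so the sign is −
Point 2:
  φ: 49 + 52/60 + 54/3600 = 49.8816667
  hemisphere S, so the sign is −
  Lon: 102° + 26/60 + 1.6/3600 = 102 + 0.433333 + 0.000444 = 102.4337778
  E ⇒ keep positive
Point 3:
  Latitude: 23° + 14/60 + 55.3/3600 = 23 + 0.233333 + 0.015361 = 23.2486944
  S → negative
  λ: 136 + 31/60 + 55.6/3600 = 136.5321111
  E → positive

1. -44.949736, -70.632528
2. -49.881667, 102.433778
3. -23.248694, 136.532111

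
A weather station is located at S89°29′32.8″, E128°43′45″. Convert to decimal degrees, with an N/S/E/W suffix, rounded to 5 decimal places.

89.49244° S, 128.72917° E

Latitude: 89° + 29/60 + 32.8/3600 = 89 + 0.483333 + 0.009111 = 89.492444
λ: 128° + 43/60 + 45/3600 = 128 + 0.716667 + 0.012500 = 128.729167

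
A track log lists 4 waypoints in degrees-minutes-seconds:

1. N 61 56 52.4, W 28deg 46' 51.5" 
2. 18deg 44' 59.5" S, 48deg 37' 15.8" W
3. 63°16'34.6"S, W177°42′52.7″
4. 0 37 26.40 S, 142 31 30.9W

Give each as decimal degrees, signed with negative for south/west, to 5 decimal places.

1. 61.94789, -28.78097
2. -18.74986, -48.62106
3. -63.27628, -177.71464
4. -0.62400, -142.52525

Point 1:
  φ: 61° + 56/60 + 52.4/3600 = 61 + 0.933333 + 0.014556 = 61.947889
  N → positive
  Lon: 28° + 46/60 + 51.5/3600 = 28 + 0.766667 + 0.014306 = 28.780972
  hemisphere W, so the sign is −
Point 2:
  Latitude: 44′ + 59.5″ = 44.99167′; 18 + 44.99167/60 = 18.749861
  S ⇒ negate
  Lon: 48° + 37/60 + 15.8/3600 = 48 + 0.616667 + 0.004389 = 48.621056
  hemisphere W, so the sign is −
Point 3:
  Latitude: 63 + 16/60 + 34.6/3600 = 63.276278
  hemisphere S, so the sign is −
  Longitude: 177 + 42/60 + 52.7/3600 = 177.714639
  W → negative
Point 4:
  Latitude: 37′ + 26.4″ = 37.44000′; 0 + 37.44000/60 = 0.624000
  hemisphere S, so the sign is −
  λ: 142 + 31/60 + 30.9/3600 = 142.525250
  W ⇒ negate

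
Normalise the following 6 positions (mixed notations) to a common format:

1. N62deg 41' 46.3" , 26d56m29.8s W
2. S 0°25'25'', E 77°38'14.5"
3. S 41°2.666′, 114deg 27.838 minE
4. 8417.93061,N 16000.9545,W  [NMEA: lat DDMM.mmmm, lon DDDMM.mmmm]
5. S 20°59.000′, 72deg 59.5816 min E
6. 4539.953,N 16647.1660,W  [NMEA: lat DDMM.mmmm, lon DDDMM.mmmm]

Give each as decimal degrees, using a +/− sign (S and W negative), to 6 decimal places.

Point 1:
  φ: 62 + 41/60 + 46.3/3600 = 62.6961944
  N ⇒ keep positive
  λ: 56′ + 29.8″ = 56.49667′; 26 + 56.49667/60 = 26.9416111
  W ⇒ negate
Point 2:
  Latitude: 0° + 25/60 + 25/3600 = 0 + 0.416667 + 0.006944 = 0.4236111
  S → negative
  λ: 77° + 38/60 + 14.5/3600 = 77 + 0.633333 + 0.004028 = 77.6373611
  E ⇒ keep positive
Point 3:
  φ: 41 + 2.666/60 = 41.0444333
  S ⇒ negate
  Lon: 27.838′ = 0.463967°; total 114.4639667
  E → positive
Point 4:
  φ: degrees = first 2 digits = 84, minutes = 17.93061; 84 + 17.93061/60 = 84.2988435
  N → positive
  λ: degrees = first 3 digits = 160, minutes = 0.9545; 160 + 0.9545/60 = 160.0159083
  W → negative
Point 5:
  Latitude: 59′ = 0.983333°; total 20.9833333
  S → negative
  Lon: 59.5816′ = 0.993027°; total 72.9930267
  E → positive
Point 6:
  φ: split at 2 digits → 45° and 39.953′; 45 + 39.953/60 = 45.6658833
  N ⇒ keep positive
  Lon: split at 3 digits → 166° and 47.166′; 166 + 47.166/60 = 166.7861000
  W ⇒ negate

1. 62.696194, -26.941611
2. -0.423611, 77.637361
3. -41.044433, 114.463967
4. 84.298844, -160.015908
5. -20.983333, 72.993027
6. 45.665883, -166.786100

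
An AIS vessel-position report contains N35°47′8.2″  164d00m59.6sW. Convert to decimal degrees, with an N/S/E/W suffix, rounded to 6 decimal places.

35.785611° N, 164.016556° W

Lat: 35 + 47/60 + 8.2/3600 = 35.7856111
λ: 164° + 0/60 + 59.6/3600 = 164 + 0.000000 + 0.016556 = 164.0165556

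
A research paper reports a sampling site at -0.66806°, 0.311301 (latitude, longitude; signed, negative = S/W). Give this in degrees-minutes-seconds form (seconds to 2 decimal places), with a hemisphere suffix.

Latitude is negative → S; |value| = 0.668060
Latitude: 0.668060° → 40.08360′; 0.08360 × 60 = 5.0160″
Longitude: whole degrees 0; 18.67806′ → 18′ and 40.6836″

0°40′5.02″ S, 0°18′40.68″ E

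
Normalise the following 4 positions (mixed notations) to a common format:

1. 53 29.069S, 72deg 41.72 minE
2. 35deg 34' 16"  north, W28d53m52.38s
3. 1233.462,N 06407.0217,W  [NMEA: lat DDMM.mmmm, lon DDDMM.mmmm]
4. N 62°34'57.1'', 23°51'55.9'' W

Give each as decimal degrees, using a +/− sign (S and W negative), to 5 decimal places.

Point 1:
  φ: 53 + 29.069/60 = 53.484483
  hemisphere S, so the sign is −
  λ: 72 + 41.72/60 = 72.695333
  E ⇒ keep positive
Point 2:
  φ: 35 + 34/60 + 16/3600 = 35.571111
  N ⇒ keep positive
  λ: 28 + 53/60 + 52.38/3600 = 28.897883
  W ⇒ negate
Point 3:
  Lat: degrees = first 2 digits = 12, minutes = 33.462; 12 + 33.462/60 = 12.557700
  N → positive
  Longitude: split at 3 digits → 064° and 7.0217′; 64 + 7.0217/60 = 64.117028
  W → negative
Point 4:
  Latitude: 34′ + 57.1″ = 34.95167′; 62 + 34.95167/60 = 62.582528
  N ⇒ keep positive
  Lon: 51′ + 55.9″ = 51.93167′; 23 + 51.93167/60 = 23.865528
  W ⇒ negate

1. -53.48448, 72.69533
2. 35.57111, -28.89788
3. 12.55770, -64.11703
4. 62.58253, -23.86553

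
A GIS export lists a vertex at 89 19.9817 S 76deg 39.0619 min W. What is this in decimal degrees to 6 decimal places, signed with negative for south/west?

-89.333028, -76.651032

Lat: 89 + 19.9817/60 = 89.3330283
S → negative
λ: 39.0619′ = 0.651032°; total 76.6510317
W → negative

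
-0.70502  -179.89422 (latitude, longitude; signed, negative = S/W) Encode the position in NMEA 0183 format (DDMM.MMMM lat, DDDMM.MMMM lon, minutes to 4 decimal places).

0042.3012,S / 17953.6532,W

Latitude is negative → S; |value| = 0.705020
Lat: 0° + 0.705020 × 60 = 0° 42.301200′
Longitude is negative → W; |value| = 179.894220
λ: minutes = (179.894220 − 179) × 60 = 53.653200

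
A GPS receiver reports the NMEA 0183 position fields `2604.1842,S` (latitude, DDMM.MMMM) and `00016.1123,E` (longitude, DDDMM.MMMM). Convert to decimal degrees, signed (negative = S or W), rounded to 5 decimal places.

φ: split at 2 digits → 26° and 4.1842′; 26 + 4.1842/60 = 26.069737
S → negative
λ: degrees = first 3 digits = 0, minutes = 16.1123; 0 + 16.1123/60 = 0.268538
E ⇒ keep positive

-26.06974, 0.26854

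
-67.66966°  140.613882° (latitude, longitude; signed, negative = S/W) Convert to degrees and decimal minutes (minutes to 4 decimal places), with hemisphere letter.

67° 40.1796′ S, 140° 36.8329′ E

Latitude is negative → S; |value| = 67.669660
Latitude: minutes = (67.669660 − 67) × 60 = 40.179600
Lon: fractional part 0.613882 → 36.832920 minutes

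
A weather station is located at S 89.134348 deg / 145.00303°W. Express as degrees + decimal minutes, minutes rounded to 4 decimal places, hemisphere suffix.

89° 8.0609′ S, 145° 0.1818′ W

φ: fractional part 0.134348 → 8.060880 minutes
λ: fractional part 0.003030 → 0.181800 minutes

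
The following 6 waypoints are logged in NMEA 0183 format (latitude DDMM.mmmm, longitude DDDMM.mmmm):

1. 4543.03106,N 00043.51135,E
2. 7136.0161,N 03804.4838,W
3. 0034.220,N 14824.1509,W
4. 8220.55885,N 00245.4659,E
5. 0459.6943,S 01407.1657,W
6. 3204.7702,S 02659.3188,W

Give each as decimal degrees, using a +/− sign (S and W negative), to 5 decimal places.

1. 45.71718, 0.72519
2. 71.60027, -38.07473
3. 0.57033, -148.40252
4. 82.34265, 2.75777
5. -4.99491, -14.11943
6. -32.07950, -26.98865

Point 1:
  φ: degrees = first 2 digits = 45, minutes = 43.03106; 45 + 43.03106/60 = 45.717184
  N → positive
  Lon: degrees = first 3 digits = 0, minutes = 43.51135; 0 + 43.51135/60 = 0.725189
  E → positive
Point 2:
  φ: degrees = first 2 digits = 71, minutes = 36.0161; 71 + 36.0161/60 = 71.600268
  N ⇒ keep positive
  λ: degrees = first 3 digits = 38, minutes = 4.4838; 38 + 4.4838/60 = 38.074730
  W → negative
Point 3:
  Latitude: split at 2 digits → 00° and 34.22′; 0 + 34.22/60 = 0.570333
  N ⇒ keep positive
  Lon: split at 3 digits → 148° and 24.1509′; 148 + 24.1509/60 = 148.402515
  W ⇒ negate
Point 4:
  Latitude: degrees = first 2 digits = 82, minutes = 20.55885; 82 + 20.55885/60 = 82.342648
  N ⇒ keep positive
  Lon: degrees = first 3 digits = 2, minutes = 45.4659; 2 + 45.4659/60 = 2.757765
  E → positive
Point 5:
  φ: degrees = first 2 digits = 4, minutes = 59.6943; 4 + 59.6943/60 = 4.994905
  S ⇒ negate
  Lon: degrees = first 3 digits = 14, minutes = 7.1657; 14 + 7.1657/60 = 14.119428
  W ⇒ negate
Point 6:
  Lat: degrees = first 2 digits = 32, minutes = 4.7702; 32 + 4.7702/60 = 32.079503
  hemisphere S, so the sign is −
  λ: degrees = first 3 digits = 26, minutes = 59.3188; 26 + 59.3188/60 = 26.988647
  W → negative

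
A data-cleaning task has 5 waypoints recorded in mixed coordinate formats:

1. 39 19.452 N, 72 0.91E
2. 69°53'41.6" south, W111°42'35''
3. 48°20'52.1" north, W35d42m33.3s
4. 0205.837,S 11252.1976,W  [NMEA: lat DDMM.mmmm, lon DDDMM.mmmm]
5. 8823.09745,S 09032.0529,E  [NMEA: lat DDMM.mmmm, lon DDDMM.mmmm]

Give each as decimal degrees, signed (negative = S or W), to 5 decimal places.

1. 39.32420, 72.01517
2. -69.89489, -111.70972
3. 48.34781, -35.70925
4. -2.09728, -112.86996
5. -88.38496, 90.53422

Point 1:
  φ: 19.452′ = 0.324200°; total 39.324200
  N ⇒ keep positive
  Longitude: 72 + 0.91/60 = 72.015167
  E ⇒ keep positive
Point 2:
  Lat: 69 + 53/60 + 41.6/3600 = 69.894889
  S → negative
  Lon: 111° + 42/60 + 35/3600 = 111 + 0.700000 + 0.009722 = 111.709722
  W ⇒ negate
Point 3:
  Lat: 20′ + 52.1″ = 20.86833′; 48 + 20.86833/60 = 48.347806
  N → positive
  Longitude: 42′ + 33.3″ = 42.55500′; 35 + 42.55500/60 = 35.709250
  hemisphere W, so the sign is −
Point 4:
  Lat: split at 2 digits → 02° and 5.837′; 2 + 5.837/60 = 2.097283
  S ⇒ negate
  Lon: degrees = first 3 digits = 112, minutes = 52.1976; 112 + 52.1976/60 = 112.869960
  hemisphere W, so the sign is −
Point 5:
  Latitude: degrees = first 2 digits = 88, minutes = 23.09745; 88 + 23.09745/60 = 88.384958
  S ⇒ negate
  Longitude: split at 3 digits → 090° and 32.0529′; 90 + 32.0529/60 = 90.534215
  E ⇒ keep positive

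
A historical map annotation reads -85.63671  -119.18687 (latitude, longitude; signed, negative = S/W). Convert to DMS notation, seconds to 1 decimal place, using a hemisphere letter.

Latitude is negative → S; |value| = 85.636710
φ: 0.636710° → 38.20260′; 0.20260 × 60 = 12.156″
Longitude is negative → W; |value| = 119.186870
λ: whole degrees 119; 11.21220′ → 11′ and 12.732″

85°38′12.2″ S, 119°11′12.7″ W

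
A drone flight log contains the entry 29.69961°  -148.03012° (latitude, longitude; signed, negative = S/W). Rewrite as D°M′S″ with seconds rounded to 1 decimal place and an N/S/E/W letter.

Latitude: 0.699610 × 60 = 41.97660′ → 41′, remainder × 60 = 58.596″
Longitude is negative → W; |value| = 148.030120
λ: 0.030120 × 60 = 1.80720′ → 1′, remainder × 60 = 48.432″

29°41′58.6″ N, 148°01′48.4″ W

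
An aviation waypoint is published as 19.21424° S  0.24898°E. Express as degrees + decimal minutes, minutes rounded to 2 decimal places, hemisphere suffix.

φ: minutes = (19.214240 − 19) × 60 = 12.8544
Lon: fractional part 0.248980 → 14.9388 minutes

19° 12.85′ S, 0° 14.94′ E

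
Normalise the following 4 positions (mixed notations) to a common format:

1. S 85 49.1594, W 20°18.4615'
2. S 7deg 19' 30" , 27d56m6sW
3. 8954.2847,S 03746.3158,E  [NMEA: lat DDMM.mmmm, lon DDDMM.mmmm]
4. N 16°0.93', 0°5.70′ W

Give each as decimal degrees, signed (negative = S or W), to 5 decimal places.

1. -85.81932, -20.30769
2. -7.32500, -27.93500
3. -89.90475, 37.77193
4. 16.01550, -0.09500

Point 1:
  Latitude: 49.1594′ = 0.819323°; total 85.819323
  hemisphere S, so the sign is −
  Longitude: 20 + 18.4615/60 = 20.307692
  W → negative
Point 2:
  Latitude: 19′ + 30″ = 19.50000′; 7 + 19.50000/60 = 7.325000
  hemisphere S, so the sign is −
  Longitude: 27° + 56/60 + 6/3600 = 27 + 0.933333 + 0.001667 = 27.935000
  W → negative
Point 3:
  Latitude: split at 2 digits → 89° and 54.2847′; 89 + 54.2847/60 = 89.904745
  S → negative
  Longitude: degrees = first 3 digits = 37, minutes = 46.3158; 37 + 46.3158/60 = 37.771930
  E → positive
Point 4:
  φ: 16 + 0.93/60 = 16.015500
  N ⇒ keep positive
  λ: 0 + 5.7/60 = 0.095000
  hemisphere W, so the sign is −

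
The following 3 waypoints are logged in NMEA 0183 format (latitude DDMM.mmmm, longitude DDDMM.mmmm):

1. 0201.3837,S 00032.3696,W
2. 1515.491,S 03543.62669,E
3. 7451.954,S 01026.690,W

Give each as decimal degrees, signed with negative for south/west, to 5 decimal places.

Point 1:
  Latitude: degrees = first 2 digits = 2, minutes = 1.3837; 2 + 1.3837/60 = 2.023062
  S ⇒ negate
  Lon: split at 3 digits → 000° and 32.3696′; 0 + 32.3696/60 = 0.539493
  hemisphere W, so the sign is −
Point 2:
  Lat: degrees = first 2 digits = 15, minutes = 15.491; 15 + 15.491/60 = 15.258183
  S → negative
  λ: degrees = first 3 digits = 35, minutes = 43.62669; 35 + 43.62669/60 = 35.727112
  E ⇒ keep positive
Point 3:
  φ: split at 2 digits → 74° and 51.954′; 74 + 51.954/60 = 74.865900
  S → negative
  Longitude: degrees = first 3 digits = 10, minutes = 26.69; 10 + 26.69/60 = 10.444833
  W → negative

1. -2.02306, -0.53949
2. -15.25818, 35.72711
3. -74.86590, -10.44483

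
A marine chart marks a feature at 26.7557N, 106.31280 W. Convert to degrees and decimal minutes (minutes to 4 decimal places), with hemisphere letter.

Latitude: minutes = (26.755700 − 26) × 60 = 45.342000
λ: 106° + 0.312800 × 60 = 106° 18.768000′

26° 45.3420′ N, 106° 18.7680′ W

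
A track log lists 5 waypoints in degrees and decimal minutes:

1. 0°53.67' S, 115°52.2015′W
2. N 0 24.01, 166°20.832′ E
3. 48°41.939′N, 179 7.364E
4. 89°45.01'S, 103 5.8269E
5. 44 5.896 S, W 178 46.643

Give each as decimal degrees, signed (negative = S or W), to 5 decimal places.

Point 1:
  Lat: 53.67′ = 0.894500°; total 0.894500
  hemisphere S, so the sign is −
  Lon: 52.2015′ = 0.870025°; total 115.870025
  W ⇒ negate
Point 2:
  Lat: 0 + 24.01/60 = 0.400167
  N → positive
  Lon: 166 + 20.832/60 = 166.347200
  E → positive
Point 3:
  Lat: 48 + 41.939/60 = 48.698983
  N ⇒ keep positive
  λ: 179 + 7.364/60 = 179.122733
  E → positive
Point 4:
  φ: 45.01′ = 0.750167°; total 89.750167
  S ⇒ negate
  Lon: 5.8269′ = 0.097115°; total 103.097115
  E ⇒ keep positive
Point 5:
  Latitude: 44 + 5.896/60 = 44.098267
  S → negative
  Longitude: 46.643′ = 0.777383°; total 178.777383
  hemisphere W, so the sign is −

1. -0.89450, -115.87003
2. 0.40017, 166.34720
3. 48.69898, 179.12273
4. -89.75017, 103.09712
5. -44.09827, -178.77738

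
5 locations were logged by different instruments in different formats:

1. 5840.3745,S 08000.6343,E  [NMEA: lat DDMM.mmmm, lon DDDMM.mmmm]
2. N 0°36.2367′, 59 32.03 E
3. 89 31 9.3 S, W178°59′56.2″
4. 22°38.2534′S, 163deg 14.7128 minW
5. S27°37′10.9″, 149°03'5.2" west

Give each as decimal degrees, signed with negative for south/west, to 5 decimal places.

Point 1:
  Lat: degrees = first 2 digits = 58, minutes = 40.3745; 58 + 40.3745/60 = 58.672908
  S ⇒ negate
  Lon: split at 3 digits → 080° and 0.6343′; 80 + 0.6343/60 = 80.010572
  E → positive
Point 2:
  Lat: 36.2367′ = 0.603945°; total 0.603945
  N ⇒ keep positive
  Lon: 59 + 32.03/60 = 59.533833
  E ⇒ keep positive
Point 3:
  Latitude: 89° + 31/60 + 9.3/3600 = 89 + 0.516667 + 0.002583 = 89.519250
  S ⇒ negate
  Lon: 59′ + 56.2″ = 59.93667′; 178 + 59.93667/60 = 178.998944
  hemisphere W, so the sign is −
Point 4:
  Lat: 38.2534′ = 0.637557°; total 22.637557
  S → negative
  λ: 14.7128′ = 0.245213°; total 163.245213
  hemisphere W, so the sign is −
Point 5:
  φ: 27 + 37/60 + 10.9/3600 = 27.619694
  hemisphere S, so the sign is −
  λ: 149 + 3/60 + 5.2/3600 = 149.051444
  W → negative

1. -58.67291, 80.01057
2. 0.60395, 59.53383
3. -89.51925, -178.99894
4. -22.63756, -163.24521
5. -27.61969, -149.05144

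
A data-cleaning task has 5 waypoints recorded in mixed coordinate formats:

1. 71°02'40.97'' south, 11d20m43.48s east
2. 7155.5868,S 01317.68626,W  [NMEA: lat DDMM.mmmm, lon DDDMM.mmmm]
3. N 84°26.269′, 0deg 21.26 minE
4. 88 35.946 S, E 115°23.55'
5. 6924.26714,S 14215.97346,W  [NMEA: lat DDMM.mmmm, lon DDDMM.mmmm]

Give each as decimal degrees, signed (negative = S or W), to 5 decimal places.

1. -71.04471, 11.34541
2. -71.92645, -13.29477
3. 84.43782, 0.35433
4. -88.59910, 115.39250
5. -69.40445, -142.26622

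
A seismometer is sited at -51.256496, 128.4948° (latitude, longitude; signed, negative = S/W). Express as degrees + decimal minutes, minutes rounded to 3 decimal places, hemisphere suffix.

51° 15.390′ S, 128° 29.688′ E

Latitude is negative → S; |value| = 51.256496
Latitude: minutes = (51.256496 − 51) × 60 = 15.38976
Longitude: 128° + 0.494800 × 60 = 128° 29.68800′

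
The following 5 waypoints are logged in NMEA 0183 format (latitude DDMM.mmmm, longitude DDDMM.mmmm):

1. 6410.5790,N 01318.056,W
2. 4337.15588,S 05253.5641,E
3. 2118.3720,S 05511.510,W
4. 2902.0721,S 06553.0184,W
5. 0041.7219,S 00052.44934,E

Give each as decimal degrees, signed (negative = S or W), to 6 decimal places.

Point 1:
  φ: degrees = first 2 digits = 64, minutes = 10.579; 64 + 10.579/60 = 64.1763167
  N → positive
  λ: degrees = first 3 digits = 13, minutes = 18.056; 13 + 18.056/60 = 13.3009333
  W → negative
Point 2:
  Latitude: degrees = first 2 digits = 43, minutes = 37.15588; 43 + 37.15588/60 = 43.6192647
  S ⇒ negate
  λ: degrees = first 3 digits = 52, minutes = 53.5641; 52 + 53.5641/60 = 52.8927350
  E ⇒ keep positive
Point 3:
  Lat: degrees = first 2 digits = 21, minutes = 18.372; 21 + 18.372/60 = 21.3062000
  hemisphere S, so the sign is −
  Longitude: degrees = first 3 digits = 55, minutes = 11.51; 55 + 11.51/60 = 55.1918333
  W ⇒ negate
Point 4:
  φ: split at 2 digits → 29° and 2.0721′; 29 + 2.0721/60 = 29.0345350
  S ⇒ negate
  Lon: split at 3 digits → 065° and 53.0184′; 65 + 53.0184/60 = 65.8836400
  W ⇒ negate
Point 5:
  Latitude: degrees = first 2 digits = 0, minutes = 41.7219; 0 + 41.7219/60 = 0.6953650
  S → negative
  Lon: degrees = first 3 digits = 0, minutes = 52.44934; 0 + 52.44934/60 = 0.8741557
  E → positive

1. 64.176317, -13.300933
2. -43.619265, 52.892735
3. -21.306200, -55.191833
4. -29.034535, -65.883640
5. -0.695365, 0.874156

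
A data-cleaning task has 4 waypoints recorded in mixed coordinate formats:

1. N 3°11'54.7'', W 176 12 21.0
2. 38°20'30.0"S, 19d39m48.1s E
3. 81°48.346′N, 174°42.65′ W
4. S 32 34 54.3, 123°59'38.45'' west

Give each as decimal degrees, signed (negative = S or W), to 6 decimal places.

Point 1:
  Lat: 3° + 11/60 + 54.7/3600 = 3 + 0.183333 + 0.015194 = 3.1985278
  N ⇒ keep positive
  λ: 176 + 12/60 + 21/3600 = 176.2058333
  W ⇒ negate
Point 2:
  φ: 38 + 20/60 + 30/3600 = 38.3416667
  hemisphere S, so the sign is −
  λ: 19 + 39/60 + 48.1/3600 = 19.6633611
  E ⇒ keep positive
Point 3:
  φ: 81 + 48.346/60 = 81.8057667
  N → positive
  Lon: 42.65′ = 0.710833°; total 174.7108333
  hemisphere W, so the sign is −
Point 4:
  Lat: 32° + 34/60 + 54.3/3600 = 32 + 0.566667 + 0.015083 = 32.5817500
  S ⇒ negate
  Lon: 59′ + 38.45″ = 59.64083′; 123 + 59.64083/60 = 123.9940139
  W → negative

1. 3.198528, -176.205833
2. -38.341667, 19.663361
3. 81.805767, -174.710833
4. -32.581750, -123.994014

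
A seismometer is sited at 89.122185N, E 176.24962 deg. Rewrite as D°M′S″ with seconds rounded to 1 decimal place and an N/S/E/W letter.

89°07′19.9″ N, 176°14′58.6″ E

Lat: 0.122185 × 60 = 7.33110′ → 7′, remainder × 60 = 19.866″
Lon: 0.249620 × 60 = 14.97720′ → 14′, remainder × 60 = 58.632″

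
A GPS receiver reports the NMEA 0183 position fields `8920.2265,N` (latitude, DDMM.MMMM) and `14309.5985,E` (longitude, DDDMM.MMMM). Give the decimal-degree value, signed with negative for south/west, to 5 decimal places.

Lat: split at 2 digits → 89° and 20.2265′; 89 + 20.2265/60 = 89.337108
N → positive
λ: degrees = first 3 digits = 143, minutes = 9.5985; 143 + 9.5985/60 = 143.159975
E ⇒ keep positive

89.33711, 143.15998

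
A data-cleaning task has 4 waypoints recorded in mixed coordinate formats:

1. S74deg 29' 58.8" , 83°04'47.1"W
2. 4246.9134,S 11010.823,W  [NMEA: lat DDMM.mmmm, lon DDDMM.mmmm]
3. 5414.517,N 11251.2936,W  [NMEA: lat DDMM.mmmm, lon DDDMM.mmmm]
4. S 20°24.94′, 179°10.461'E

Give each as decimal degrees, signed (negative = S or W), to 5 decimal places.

1. -74.49967, -83.07975
2. -42.78189, -110.18038
3. 54.24195, -112.85489
4. -20.41567, 179.17435

Point 1:
  Lat: 74 + 29/60 + 58.8/3600 = 74.499667
  hemisphere S, so the sign is −
  Longitude: 83° + 4/60 + 47.1/3600 = 83 + 0.066667 + 0.013083 = 83.079750
  hemisphere W, so the sign is −
Point 2:
  Latitude: degrees = first 2 digits = 42, minutes = 46.9134; 42 + 46.9134/60 = 42.781890
  hemisphere S, so the sign is −
  Lon: split at 3 digits → 110° and 10.823′; 110 + 10.823/60 = 110.180383
  W ⇒ negate
Point 3:
  Latitude: split at 2 digits → 54° and 14.517′; 54 + 14.517/60 = 54.241950
  N ⇒ keep positive
  Lon: degrees = first 3 digits = 112, minutes = 51.2936; 112 + 51.2936/60 = 112.854893
  W → negative
Point 4:
  Lat: 20 + 24.94/60 = 20.415667
  S → negative
  Longitude: 10.461′ = 0.174350°; total 179.174350
  E → positive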